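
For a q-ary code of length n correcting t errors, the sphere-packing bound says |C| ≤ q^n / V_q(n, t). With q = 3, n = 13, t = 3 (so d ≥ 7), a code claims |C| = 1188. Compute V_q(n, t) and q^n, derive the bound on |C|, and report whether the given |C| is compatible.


V_q(n, t) = 2627, q^n = 1594323, Hamming bound = 606, |C| = 1188 > bound (violated).

Step 1: Compute V_q(n, t) = Σ_{j=0}^3 C(n, j) (q−1)^j.
  j = 0: C(13,0)·(2)^0 = 1·1 = 1.
  j = 1: C(13,1)·(2)^1 = 13·2 = 26.
  j = 2: C(13,2)·(2)^2 = 78·4 = 312.
  j = 3: C(13,3)·(2)^3 = 286·8 = 2288.
  V_q(n, t) = 1 + 26 + 312 + 2288 = 2627.
Step 2: q^n = 3^13 = 1594323.
Step 3: Hamming bound ⌊q^n / V_q(n,t)⌋ = ⌊1594323/2627⌋ = 606.
Step 4: Compare |C| = 1188 to 606: violated.
The claimed |C| lies above the Hamming bound, so no 3-ary code of length 13 with d ≥ 7 can have 1188 codewords.


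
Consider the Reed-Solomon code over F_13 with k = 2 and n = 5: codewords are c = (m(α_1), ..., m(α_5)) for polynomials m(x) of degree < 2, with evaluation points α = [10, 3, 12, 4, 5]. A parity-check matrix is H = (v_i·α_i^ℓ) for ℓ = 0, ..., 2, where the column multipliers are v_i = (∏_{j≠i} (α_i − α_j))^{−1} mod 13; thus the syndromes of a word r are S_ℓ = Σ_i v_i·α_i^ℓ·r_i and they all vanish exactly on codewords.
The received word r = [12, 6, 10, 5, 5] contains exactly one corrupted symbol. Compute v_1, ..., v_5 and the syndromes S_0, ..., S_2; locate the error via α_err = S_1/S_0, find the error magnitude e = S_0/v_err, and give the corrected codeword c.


S = (8, 1, 5), error at position 5, error magnitude e = 1, c = [12, 6, 10, 5, 4].

Step 1: column multipliers v_i = (∏_{j≠i}(α_i − α_j))^{−1} mod 13.
  i = 1 (α = 10): (10−3)(10−12)(10−4)(10−5) = 7·(−2)·6·5 = −420 ≡ 9, so v_1 = 9^{−1} = 3 (mod 13).
  i = 2 (α = 3): (3−10)(3−12)(3−4)(3−5) = (−7)·(−9)·(−1)·(−2) = 126 ≡ 9, so v_2 = 9^{−1} = 3 (mod 13).
  i = 3 (α = 12): (12−10)(12−3)(12−4)(12−5) = 2·9·8·7 = 1008 ≡ 7, so v_3 = 7^{−1} = 2 (mod 13).
  i = 4 (α = 4): (4−10)(4−3)(4−12)(4−5) = (−6)·1·(−8)·(−1) = −48 ≡ 4, so v_4 = 4^{−1} = 10 (mod 13).
  i = 5 (α = 5): (5−10)(5−3)(5−12)(5−4) = (−5)·2·(−7)·1 = 70 ≡ 5, so v_5 = 5^{−1} = 8 (mod 13).
  v = [3, 3, 2, 10, 8].
Step 2: syndromes of r = [12, 6, 10, 5, 5] (all sums mod 13).
  S_0 = Σ v_i r_i = 3·12 + 3·6 + 2·10 + 10·5 + 8·5 = 164 ≡ 8.
  S_1 = Σ v_i α_i r_i = 3·10·12 + 3·3·6 + 2·12·10 + 10·4·5 + 8·5·5 = 1054 ≡ 1.
  α_i^2 mod 13 = [9, 9, 1, 3, 12].
  S_2 = Σ v_i α_i^2 r_i = 3·9·12 + 3·9·6 + 2·1·10 + 10·3·5 + 8·12·5 = 1136 ≡ 5.
  S = (8, 1, 5) ≠ 0, so r is not a codeword (an error is present).
Step 3: locate the error. For a single error e at position i, S_ℓ = v_i·e·α_i^ℓ, so α_err = S_1/S_0.
  S_0^{−1} = 8^{−1} = 5 (mod 13), so α_err = 1·5 = 5 ≡ 5 = α_5. Error position i = 5.
  Consistency check: S_2/S_1 = 5·1 = 5 ≡ 5 = α_err ✓ (single-error assumption holds).
Step 4: error magnitude e = S_0/v_5 = S_0·∏_{j≠5}(α_5 − α_j) = 8·5 = 40 ≡ 1 (mod 13).
Step 5: correct position 5: c_5 = r_5 − e = 5 − 1 ≡ 4 (mod 13). Hence c = [12, 6, 10, 5, 4].
  Check: interpolating c through the α_i gives m(x) = 9 + 12·x (degree < 2) with m(α_i) = c_i for every i, so c is indeed a codeword.


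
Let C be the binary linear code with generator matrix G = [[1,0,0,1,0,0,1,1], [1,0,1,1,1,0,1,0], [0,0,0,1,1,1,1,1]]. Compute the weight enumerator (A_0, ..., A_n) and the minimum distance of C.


Weight distribution: A_0 = 1, A_3 = 2, A_4 = 3, A_5 = 2. Minimum distance d = 3.

Enumerate all 2^3 = 8 messages m ∈ F_2^3.
For each, compute codeword c = mG in F_2^8, then tally its weight.
  m = 000 → c = 00000000, weight = 0.
  m = 100 → c = 10010011, weight = 4.
  m = 010 → c = 10111010, weight = 5.
  m = 110 → c = 00101001, weight = 3.
  m = 001 → c = 00011111, weight = 5.
  m = 101 → c = 10001100, weight = 3.
  m = 011 → c = 10100101, weight = 4.
  m = 111 → c = 00110110, weight = 4.
Tally weights:
  weight 0: 1 codewords.
  weight 3: 2 codewords.
  weight 4: 3 codewords.
  weight 5: 2 codewords.
Minimum distance d = smallest w > 0 with A_w > 0 = 3.
Sanity: Σ A_w = 8 = 2^3 = 8 ✓.


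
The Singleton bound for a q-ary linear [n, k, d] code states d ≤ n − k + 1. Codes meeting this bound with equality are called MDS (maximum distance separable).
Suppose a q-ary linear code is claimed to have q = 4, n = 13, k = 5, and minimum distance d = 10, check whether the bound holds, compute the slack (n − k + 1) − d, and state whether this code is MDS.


Singleton RHS = n − k + 1 = 9, slack = -1, bound violated (no such code; not MDS).

Singleton bound: d ≤ n − k + 1.
Here n = 13, k = 5, so n − k + 1 = 9.
Given d = 10, check d ≤ 9: NO.
Slack = (n − k + 1) − d = -1.
The slack is negative: d = 10 exceeds n − k + 1 = 9 by 1, so the Singleton bound is violated and no linear [13, 5, 10]_4 code can exist. In particular it is not MDS (MDS requires d = n − k + 1 exactly).
Description: the claimed parameters are [13, 5, 10]_4; such a code would be impossible (violates the Singleton bound).


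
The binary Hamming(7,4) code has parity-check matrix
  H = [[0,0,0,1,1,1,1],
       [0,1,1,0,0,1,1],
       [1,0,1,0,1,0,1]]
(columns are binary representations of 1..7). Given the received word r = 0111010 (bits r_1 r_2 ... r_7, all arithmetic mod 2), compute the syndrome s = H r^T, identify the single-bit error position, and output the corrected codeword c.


s = (0, 1, 1)^T, error position = 3, corrected codeword c = 0101010

Compute s = H r^T mod 2 one row at a time:
  s_1 = 1 + 0 + 1 + 0 = 2 ≡ 0 (mod 2).
  s_2 = 1 + 1 + 1 + 0 = 3 ≡ 1 (mod 2).
  s_3 = 0 + 1 + 0 + 0 = 1 ≡ 1 (mod 2).
s = (0, 1, 1)^T — this equals column 3 of H (binary 011), so error is at position 3.
Correct: flip bit 3 of r = 0111010 to get c = 0101010.


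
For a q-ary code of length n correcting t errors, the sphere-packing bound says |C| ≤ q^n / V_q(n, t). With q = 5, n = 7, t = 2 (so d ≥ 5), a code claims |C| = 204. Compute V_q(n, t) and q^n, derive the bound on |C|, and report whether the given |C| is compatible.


V_q(n, t) = 365, q^n = 78125, Hamming bound = 214, |C| = 204 ≤ bound (satisfied).

Step 1: Compute V_q(n, t) = Σ_{j=0}^2 C(n, j) (q−1)^j.
  j = 0: C(7,0)·(4)^0 = 1·1 = 1.
  j = 1: C(7,1)·(4)^1 = 7·4 = 28.
  j = 2: C(7,2)·(4)^2 = 21·16 = 336.
  V_q(n, t) = 1 + 28 + 336 = 365.
Step 2: q^n = 5^7 = 78125.
Step 3: Hamming bound ⌊q^n / V_q(n,t)⌋ = ⌊78125/365⌋ = 214.
Step 4: Compare |C| = 204 to 214: satisfied.
The claimed |C| lies below the Hamming bound.


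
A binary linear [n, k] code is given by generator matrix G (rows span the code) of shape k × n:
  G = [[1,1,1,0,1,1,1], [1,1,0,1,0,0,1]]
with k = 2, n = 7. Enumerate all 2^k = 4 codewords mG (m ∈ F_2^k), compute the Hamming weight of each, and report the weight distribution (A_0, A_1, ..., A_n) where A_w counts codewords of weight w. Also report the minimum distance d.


Weight distribution: A_0 = 1, A_4 = 2, A_6 = 1. Minimum distance d = 4.

Enumerate all 2^2 = 4 messages m ∈ F_2^2.
For each, compute codeword c = mG in F_2^7, then tally its weight.
  m = 00 → c = 0000000, weight = 0.
  m = 10 → c = 1110111, weight = 6.
  m = 01 → c = 1101001, weight = 4.
  m = 11 → c = 0011110, weight = 4.
Tally weights:
  weight 0: 1 codewords.
  weight 4: 2 codewords.
  weight 6: 1 codewords.
Minimum distance d = smallest w > 0 with A_w > 0 = 4.
Sanity: Σ A_w = 4 = 2^2 = 4 ✓.


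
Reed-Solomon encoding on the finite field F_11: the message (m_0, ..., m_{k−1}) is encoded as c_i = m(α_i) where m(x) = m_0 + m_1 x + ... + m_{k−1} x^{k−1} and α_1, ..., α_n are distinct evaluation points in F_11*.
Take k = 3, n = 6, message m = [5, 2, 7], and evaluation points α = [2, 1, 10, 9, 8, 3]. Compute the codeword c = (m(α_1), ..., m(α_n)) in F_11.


c = [4, 3, 10, 7, 7, 8]

Message polynomial: m(x) = 5 + 2·x + 7·x^2 (mod 11).
For each evaluation point α_i, compute m(α_i) mod 11:
  α_1 = 2: Horner steps 7 → 5 → 4, so m(2) = 4.
  α_2 = 1: Horner steps 7 → 9 → 3, so m(1) = 3.
  α_3 = 10: Horner steps 7 → 6 → 10, so m(10) = 10.
  α_4 = 9: Horner steps 7 → 10 → 7, so m(9) = 7.
  α_5 = 8: Horner steps 7 → 3 → 7, so m(8) = 7.
  α_6 = 3: Horner steps 7 → 1 → 8, so m(3) = 8.
Codeword c = [4, 3, 10, 7, 7, 8] ∈ F_11^6.


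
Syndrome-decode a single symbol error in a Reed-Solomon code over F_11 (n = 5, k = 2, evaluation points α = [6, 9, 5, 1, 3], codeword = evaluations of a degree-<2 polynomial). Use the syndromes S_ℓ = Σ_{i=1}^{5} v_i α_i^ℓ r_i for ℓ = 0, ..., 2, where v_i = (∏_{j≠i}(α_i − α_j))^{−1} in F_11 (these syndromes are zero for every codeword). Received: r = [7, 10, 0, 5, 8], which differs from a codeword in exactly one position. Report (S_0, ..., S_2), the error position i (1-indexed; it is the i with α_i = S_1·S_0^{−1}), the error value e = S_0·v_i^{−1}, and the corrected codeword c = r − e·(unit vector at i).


S = (1, 9, 4), error at position 2, error magnitude e = 4, c = [7, 6, 0, 5, 8].

Step 1: column multipliers v_i = (∏_{j≠i}(α_i − α_j))^{−1} mod 11.
  i = 1 (α = 6): (6−9)(6−5)(6−1)(6−3) = (−3)·1·5·3 = −45 ≡ 10, so v_1 = 10^{−1} = 10 (mod 11).
  i = 2 (α = 9): (9−6)(9−5)(9−1)(9−3) = 3·4·8·6 = 576 ≡ 4, so v_2 = 4^{−1} = 3 (mod 11).
  i = 3 (α = 5): (5−6)(5−9)(5−1)(5−3) = (−1)·(−4)·4·2 = 32 ≡ 10, so v_3 = 10^{−1} = 10 (mod 11).
  i = 4 (α = 1): (1−6)(1−9)(1−5)(1−3) = (−5)·(−8)·(−4)·(−2) = 320 ≡ 1, so v_4 = 1^{−1} = 1 (mod 11).
  i = 5 (α = 3): (3−6)(3−9)(3−5)(3−1) = (−3)·(−6)·(−2)·2 = −72 ≡ 5, so v_5 = 5^{−1} = 9 (mod 11).
  v = [10, 3, 10, 1, 9].
Step 2: syndromes of r = [7, 10, 0, 5, 8] (all sums mod 11).
  S_0 = Σ v_i r_i = 10·7 + 3·10 + 10·0 + 1·5 + 9·8 = 177 ≡ 1.
  S_1 = Σ v_i α_i r_i = 10·6·7 + 3·9·10 + 10·5·0 + 1·1·5 + 9·3·8 = 911 ≡ 9.
  α_i^2 mod 11 = [3, 4, 3, 1, 9].
  S_2 = Σ v_i α_i^2 r_i = 10·3·7 + 3·4·10 + 10·3·0 + 1·1·5 + 9·9·8 = 983 ≡ 4.
  S = (1, 9, 4) ≠ 0, so r is not a codeword (an error is present).
Step 3: locate the error. For a single error e at position i, S_ℓ = v_i·e·α_i^ℓ, so α_err = S_1/S_0.
  S_0^{−1} = 1^{−1} = 1 (mod 11), so α_err = 9·1 = 9 ≡ 9 = α_2. Error position i = 2.
  Consistency check: S_2/S_1 = 4·5 = 20 ≡ 9 = α_err ✓ (single-error assumption holds).
Step 4: error magnitude e = S_0/v_2 = S_0·∏_{j≠2}(α_2 − α_j) = 1·4 = 4 ≡ 4 (mod 11).
Step 5: correct position 2: c_2 = r_2 − e = 10 − 4 ≡ 6 (mod 11). Hence c = [7, 6, 0, 5, 8].
  Check: interpolating c through the α_i gives m(x) = 9 + 7·x (degree < 2) with m(α_i) = c_i for every i, so c is indeed a codeword.


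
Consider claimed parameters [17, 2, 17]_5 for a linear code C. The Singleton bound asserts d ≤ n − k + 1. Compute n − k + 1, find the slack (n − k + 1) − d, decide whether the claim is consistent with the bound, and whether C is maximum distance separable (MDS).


Singleton RHS = n − k + 1 = 16, slack = -1, bound violated (no such code; not MDS).

Singleton bound: d ≤ n − k + 1.
Here n = 17, k = 2, so n − k + 1 = 16.
Given d = 17, check d ≤ 16: NO.
Slack = (n − k + 1) − d = -1.
The slack is negative: d = 17 exceeds n − k + 1 = 16 by 1, so the Singleton bound is violated and no linear [17, 2, 17]_5 code can exist. In particular it is not MDS (MDS requires d = n − k + 1 exactly).
Description: the claimed parameters are [17, 2, 17]_5; such a code would be impossible (violates the Singleton bound).


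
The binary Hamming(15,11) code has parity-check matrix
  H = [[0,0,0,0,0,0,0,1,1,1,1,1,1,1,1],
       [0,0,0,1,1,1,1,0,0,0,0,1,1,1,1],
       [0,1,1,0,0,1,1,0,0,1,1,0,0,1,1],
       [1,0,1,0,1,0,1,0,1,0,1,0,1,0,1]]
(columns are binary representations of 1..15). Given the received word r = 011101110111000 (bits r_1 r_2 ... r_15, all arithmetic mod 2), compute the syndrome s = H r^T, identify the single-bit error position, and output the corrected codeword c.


s = (0, 0, 0, 1)^T, error position = 1, corrected codeword c = 111101110111000

Compute s = H r^T mod 2 one row at a time:
  s_1 = 1 + 0 + 1 + 1 + 1 + 0 + 0 + 0 = 4 ≡ 0 (mod 2).
  s_2 = 1 + 0 + 1 + 1 + 1 + 0 + 0 + 0 = 4 ≡ 0 (mod 2).
  s_3 = 1 + 1 + 1 + 1 + 1 + 1 + 0 + 0 = 6 ≡ 0 (mod 2).
  s_4 = 0 + 1 + 0 + 1 + 0 + 1 + 0 + 0 = 3 ≡ 1 (mod 2).
s = (0, 0, 0, 1)^T — this equals column 1 of H (binary 0001), so error is at position 1.
Correct: flip bit 1 of r = 011101110111000 to get c = 111101110111000.


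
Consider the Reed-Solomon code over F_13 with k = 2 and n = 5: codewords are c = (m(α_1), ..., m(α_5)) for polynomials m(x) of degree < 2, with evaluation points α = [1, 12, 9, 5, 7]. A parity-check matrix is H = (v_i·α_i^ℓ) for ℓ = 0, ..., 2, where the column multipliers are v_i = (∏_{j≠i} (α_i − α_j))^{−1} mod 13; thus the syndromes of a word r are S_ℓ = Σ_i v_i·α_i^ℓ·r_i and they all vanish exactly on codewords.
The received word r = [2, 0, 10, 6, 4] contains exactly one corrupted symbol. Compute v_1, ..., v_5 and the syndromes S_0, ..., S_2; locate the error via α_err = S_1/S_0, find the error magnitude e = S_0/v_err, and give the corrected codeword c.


S = (3, 8, 4), error at position 5, error magnitude e = 9, c = [2, 0, 10, 6, 8].

Step 1: column multipliers v_i = (∏_{j≠i}(α_i − α_j))^{−1} mod 13.
  i = 1 (α = 1): (1−12)(1−9)(1−5)(1−7) = (−11)·(−8)·(−4)·(−6) = 2112 ≡ 6, so v_1 = 6^{−1} = 11 (mod 13).
  i = 2 (α = 12): (12−1)(12−9)(12−5)(12−7) = 11·3·7·5 = 1155 ≡ 11, so v_2 = 11^{−1} = 6 (mod 13).
  i = 3 (α = 9): (9−1)(9−12)(9−5)(9−7) = 8·(−3)·4·2 = −192 ≡ 3, so v_3 = 3^{−1} = 9 (mod 13).
  i = 4 (α = 5): (5−1)(5−12)(5−9)(5−7) = 4·(−7)·(−4)·(−2) = −224 ≡ 10, so v_4 = 10^{−1} = 4 (mod 13).
  i = 5 (α = 7): (7−1)(7−12)(7−9)(7−5) = 6·(−5)·(−2)·2 = 120 ≡ 3, so v_5 = 3^{−1} = 9 (mod 13).
  v = [11, 6, 9, 4, 9].
Step 2: syndromes of r = [2, 0, 10, 6, 4] (all sums mod 13).
  S_0 = Σ v_i r_i = 11·2 + 6·0 + 9·10 + 4·6 + 9·4 = 172 ≡ 3.
  S_1 = Σ v_i α_i r_i = 11·1·2 + 6·12·0 + 9·9·10 + 4·5·6 + 9·7·4 = 1204 ≡ 8.
  α_i^2 mod 13 = [1, 1, 3, 12, 10].
  S_2 = Σ v_i α_i^2 r_i = 11·1·2 + 6·1·0 + 9·3·10 + 4·12·6 + 9·10·4 = 940 ≡ 4.
  S = (3, 8, 4) ≠ 0, so r is not a codeword (an error is present).
Step 3: locate the error. For a single error e at position i, S_ℓ = v_i·e·α_i^ℓ, so α_err = S_1/S_0.
  S_0^{−1} = 3^{−1} = 9 (mod 13), so α_err = 8·9 = 72 ≡ 7 = α_5. Error position i = 5.
  Consistency check: S_2/S_1 = 4·5 = 20 ≡ 7 = α_err ✓ (single-error assumption holds).
Step 4: error magnitude e = S_0/v_5 = S_0·∏_{j≠5}(α_5 − α_j) = 3·3 = 9 ≡ 9 (mod 13).
Step 5: correct position 5: c_5 = r_5 − e = 4 − 9 ≡ 8 (mod 13). Hence c = [2, 0, 10, 6, 8].
  Check: interpolating c through the α_i gives m(x) = 1 + 1·x (degree < 2) with m(α_i) = c_i for every i, so c is indeed a codeword.


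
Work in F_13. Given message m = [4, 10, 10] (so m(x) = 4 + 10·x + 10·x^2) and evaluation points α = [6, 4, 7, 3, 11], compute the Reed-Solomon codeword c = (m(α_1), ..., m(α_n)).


c = [8, 9, 5, 7, 11]

Message polynomial: m(x) = 4 + 10·x + 10·x^2 (mod 13).
For each evaluation point α_i, compute m(α_i) mod 13:
  α_1 = 6: Horner steps 10 → 5 → 8, so m(6) = 8.
  α_2 = 4: Horner steps 10 → 11 → 9, so m(4) = 9.
  α_3 = 7: Horner steps 10 → 2 → 5, so m(7) = 5.
  α_4 = 3: Horner steps 10 → 1 → 7, so m(3) = 7.
  α_5 = 11: Horner steps 10 → 3 → 11, so m(11) = 11.
Codeword c = [8, 9, 5, 7, 11] ∈ F_13^5.


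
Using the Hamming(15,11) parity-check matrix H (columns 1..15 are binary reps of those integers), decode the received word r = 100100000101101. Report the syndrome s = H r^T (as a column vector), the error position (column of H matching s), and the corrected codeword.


s = (0, 0, 0, 1)^T, error position = 1, corrected codeword c = 000100000101101

Compute s = H r^T mod 2 one row at a time:
  s_1 = 0 + 0 + 1 + 0 + 1 + 1 + 0 + 1 = 4 ≡ 0 (mod 2).
  s_2 = 1 + 0 + 0 + 0 + 1 + 1 + 0 + 1 = 4 ≡ 0 (mod 2).
  s_3 = 0 + 0 + 0 + 0 + 1 + 0 + 0 + 1 = 2 ≡ 0 (mod 2).
  s_4 = 1 + 0 + 0 + 0 + 0 + 0 + 1 + 1 = 3 ≡ 1 (mod 2).
s = (0, 0, 0, 1)^T — this equals column 1 of H (binary 0001), so error is at position 1.
Correct: flip bit 1 of r = 100100000101101 to get c = 000100000101101.


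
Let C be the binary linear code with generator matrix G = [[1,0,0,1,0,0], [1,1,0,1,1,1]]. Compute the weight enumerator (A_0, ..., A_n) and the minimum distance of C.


Weight distribution: A_0 = 1, A_2 = 1, A_3 = 1, A_5 = 1. Minimum distance d = 2.

Enumerate all 2^2 = 4 messages m ∈ F_2^2.
For each, compute codeword c = mG in F_2^6, then tally its weight.
  m = 00 → c = 000000, weight = 0.
  m = 10 → c = 100100, weight = 2.
  m = 01 → c = 110111, weight = 5.
  m = 11 → c = 010011, weight = 3.
Tally weights:
  weight 0: 1 codewords.
  weight 2: 1 codewords.
  weight 3: 1 codewords.
  weight 5: 1 codewords.
Minimum distance d = smallest w > 0 with A_w > 0 = 2.
Sanity: Σ A_w = 4 = 2^2 = 4 ✓.


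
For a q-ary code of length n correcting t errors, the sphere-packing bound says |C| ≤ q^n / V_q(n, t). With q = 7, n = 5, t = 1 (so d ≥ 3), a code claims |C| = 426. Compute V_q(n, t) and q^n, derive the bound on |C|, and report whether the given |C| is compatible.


V_q(n, t) = 31, q^n = 16807, Hamming bound = 542, |C| = 426 ≤ bound (satisfied).

Step 1: Compute V_q(n, t) = Σ_{j=0}^1 C(n, j) (q−1)^j.
  j = 0: C(5,0)·(6)^0 = 1·1 = 1.
  j = 1: C(5,1)·(6)^1 = 5·6 = 30.
  V_q(n, t) = 1 + 30 = 31.
Step 2: q^n = 7^5 = 16807.
Step 3: Hamming bound ⌊q^n / V_q(n,t)⌋ = ⌊16807/31⌋ = 542.
Step 4: Compare |C| = 426 to 542: satisfied.
The claimed |C| lies below the Hamming bound.


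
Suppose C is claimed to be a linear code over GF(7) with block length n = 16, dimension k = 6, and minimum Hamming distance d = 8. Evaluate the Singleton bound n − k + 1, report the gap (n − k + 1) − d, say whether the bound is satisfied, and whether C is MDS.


Singleton RHS = n − k + 1 = 11, slack = 3, bound satisfied, not MDS.

Singleton bound: d ≤ n − k + 1.
Here n = 16, k = 6, so n − k + 1 = 11.
Given d = 8, check d ≤ 11: YES.
Slack = (n − k + 1) − d = 3.
The code is NOT MDS (slack = 3 > 0).
Description: the claimed parameters are [16, 6, 8]_7; such a code would be non-MDS.


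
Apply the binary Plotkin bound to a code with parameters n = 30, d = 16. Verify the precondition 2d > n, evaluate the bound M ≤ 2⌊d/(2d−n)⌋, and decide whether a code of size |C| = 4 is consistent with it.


Plotkin bound M ≤ 16; given |C| = 4 ≤ bound (satisfied).

Check applicability: 2d = 32, n = 30.
2d − n = 2 > 0, so Plotkin applies.
Compute d/(2d−n) = 16/2 ≈ 8.0000.
⌊d/(2d−n)⌋ = 8.
Plotkin bound: M ≤ 2·8 = 16.
Given |C| = 4, check: satisfied.
This |C| is below the Plotkin bound.


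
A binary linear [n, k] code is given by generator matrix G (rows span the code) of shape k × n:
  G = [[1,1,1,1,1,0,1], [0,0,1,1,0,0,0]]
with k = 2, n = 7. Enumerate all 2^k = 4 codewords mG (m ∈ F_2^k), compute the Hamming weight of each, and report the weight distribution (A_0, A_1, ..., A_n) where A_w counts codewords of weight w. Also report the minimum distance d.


Weight distribution: A_0 = 1, A_2 = 1, A_4 = 1, A_6 = 1. Minimum distance d = 2.

Enumerate all 2^2 = 4 messages m ∈ F_2^2.
For each, compute codeword c = mG in F_2^7, then tally its weight.
  m = 00 → c = 0000000, weight = 0.
  m = 10 → c = 1111101, weight = 6.
  m = 01 → c = 0011000, weight = 2.
  m = 11 → c = 1100101, weight = 4.
Tally weights:
  weight 0: 1 codewords.
  weight 2: 1 codewords.
  weight 4: 1 codewords.
  weight 6: 1 codewords.
Minimum distance d = smallest w > 0 with A_w > 0 = 2.
Sanity: Σ A_w = 4 = 2^2 = 4 ✓.


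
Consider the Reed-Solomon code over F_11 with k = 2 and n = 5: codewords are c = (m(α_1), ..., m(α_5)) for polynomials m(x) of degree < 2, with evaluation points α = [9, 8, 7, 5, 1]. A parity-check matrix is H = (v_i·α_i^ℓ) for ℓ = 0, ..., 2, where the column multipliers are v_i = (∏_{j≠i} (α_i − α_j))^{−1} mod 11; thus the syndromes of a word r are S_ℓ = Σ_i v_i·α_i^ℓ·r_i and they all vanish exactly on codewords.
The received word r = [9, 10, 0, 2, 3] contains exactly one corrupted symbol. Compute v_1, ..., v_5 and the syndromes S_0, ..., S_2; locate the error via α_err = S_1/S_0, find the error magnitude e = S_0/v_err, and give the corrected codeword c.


S = (4, 4, 4), error at position 5, error magnitude e = 8, c = [9, 10, 0, 2, 6].

Step 1: column multipliers v_i = (∏_{j≠i}(α_i − α_j))^{−1} mod 11.
  i = 1 (α = 9): (9−8)(9−7)(9−5)(9−1) = 1·2·4·8 = 64 ≡ 9, so v_1 = 9^{−1} = 5 (mod 11).
  i = 2 (α = 8): (8−9)(8−7)(8−5)(8−1) = (−1)·1·3·7 = −21 ≡ 1, so v_2 = 1^{−1} = 1 (mod 11).
  i = 3 (α = 7): (7−9)(7−8)(7−5)(7−1) = (−2)·(−1)·2·6 = 24 ≡ 2, so v_3 = 2^{−1} = 6 (mod 11).
  i = 4 (α = 5): (5−9)(5−8)(5−7)(5−1) = (−4)·(−3)·(−2)·4 = −96 ≡ 3, so v_4 = 3^{−1} = 4 (mod 11).
  i = 5 (α = 1): (1−9)(1−8)(1−7)(1−5) = (−8)·(−7)·(−6)·(−4) = 1344 ≡ 2, so v_5 = 2^{−1} = 6 (mod 11).
  v = [5, 1, 6, 4, 6].
Step 2: syndromes of r = [9, 10, 0, 2, 3] (all sums mod 11).
  S_0 = Σ v_i r_i = 5·9 + 1·10 + 6·0 + 4·2 + 6·3 = 81 ≡ 4.
  S_1 = Σ v_i α_i r_i = 5·9·9 + 1·8·10 + 6·7·0 + 4·5·2 + 6·1·3 = 543 ≡ 4.
  α_i^2 mod 11 = [4, 9, 5, 3, 1].
  S_2 = Σ v_i α_i^2 r_i = 5·4·9 + 1·9·10 + 6·5·0 + 4·3·2 + 6·1·3 = 312 ≡ 4.
  S = (4, 4, 4) ≠ 0, so r is not a codeword (an error is present).
Step 3: locate the error. For a single error e at position i, S_ℓ = v_i·e·α_i^ℓ, so α_err = S_1/S_0.
  S_0^{−1} = 4^{−1} = 3 (mod 11), so α_err = 4·3 = 12 ≡ 1 = α_5. Error position i = 5.
  Consistency check: S_2/S_1 = 4·3 = 12 ≡ 1 = α_err ✓ (single-error assumption holds).
Step 4: error magnitude e = S_0/v_5 = S_0·∏_{j≠5}(α_5 − α_j) = 4·2 = 8 ≡ 8 (mod 11).
Step 5: correct position 5: c_5 = r_5 − e = 3 − 8 ≡ 6 (mod 11). Hence c = [9, 10, 0, 2, 6].
  Check: interpolating c through the α_i gives m(x) = 7 + 10·x (degree < 2) with m(α_i) = c_i for every i, so c is indeed a codeword.


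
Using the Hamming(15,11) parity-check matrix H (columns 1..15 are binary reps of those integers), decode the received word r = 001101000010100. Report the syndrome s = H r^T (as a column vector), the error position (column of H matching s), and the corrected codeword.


s = (0, 1, 1, 1)^T, error position = 7, corrected codeword c = 001101100010100

Compute s = H r^T mod 2 one row at a time:
  s_1 = 0 + 0 + 0 + 1 + 0 + 1 + 0 + 0 = 2 ≡ 0 (mod 2).
  s_2 = 1 + 0 + 1 + 0 + 0 + 1 + 0 + 0 = 3 ≡ 1 (mod 2).
  s_3 = 0 + 1 + 1 + 0 + 0 + 1 + 0 + 0 = 3 ≡ 1 (mod 2).
  s_4 = 0 + 1 + 0 + 0 + 0 + 1 + 1 + 0 = 3 ≡ 1 (mod 2).
s = (0, 1, 1, 1)^T — this equals column 7 of H (binary 0111), so error is at position 7.
Correct: flip bit 7 of r = 001101000010100 to get c = 001101100010100.


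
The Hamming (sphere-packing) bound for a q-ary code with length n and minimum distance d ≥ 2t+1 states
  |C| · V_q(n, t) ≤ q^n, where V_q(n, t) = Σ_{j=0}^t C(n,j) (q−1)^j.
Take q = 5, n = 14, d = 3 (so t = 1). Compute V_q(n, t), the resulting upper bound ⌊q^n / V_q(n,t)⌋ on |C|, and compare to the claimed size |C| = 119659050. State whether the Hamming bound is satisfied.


V_q(n, t) = 57, q^n = 6103515625, Hamming bound = 107079221, |C| = 119659050 > bound (violated).

Step 1: Compute V_q(n, t) = Σ_{j=0}^1 C(n, j) (q−1)^j.
  j = 0: C(14,0)·(4)^0 = 1·1 = 1.
  j = 1: C(14,1)·(4)^1 = 14·4 = 56.
  V_q(n, t) = 1 + 56 = 57.
Step 2: q^n = 5^14 = 6103515625.
Step 3: Hamming bound ⌊q^n / V_q(n,t)⌋ = ⌊6103515625/57⌋ = 107079221.
Step 4: Compare |C| = 119659050 to 107079221: violated.
The claimed |C| lies above the Hamming bound, so no 5-ary code of length 14 with d ≥ 3 can have 119659050 codewords.


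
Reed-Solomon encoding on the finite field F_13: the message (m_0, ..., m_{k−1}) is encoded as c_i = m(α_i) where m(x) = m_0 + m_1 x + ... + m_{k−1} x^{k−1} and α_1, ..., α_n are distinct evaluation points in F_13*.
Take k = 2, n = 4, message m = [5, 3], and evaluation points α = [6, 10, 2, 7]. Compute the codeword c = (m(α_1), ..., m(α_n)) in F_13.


c = [10, 9, 11, 0]

Message polynomial: m(x) = 5 + 3·x (mod 13).
For each evaluation point α_i, compute m(α_i) mod 13:
  α_1 = 6: Horner steps 3 → 10, so m(6) = 10.
  α_2 = 10: Horner steps 3 → 9, so m(10) = 9.
  α_3 = 2: Horner steps 3 → 11, so m(2) = 11.
  α_4 = 7: Horner steps 3 → 0, so m(7) = 0.
Codeword c = [10, 9, 11, 0] ∈ F_13^4.


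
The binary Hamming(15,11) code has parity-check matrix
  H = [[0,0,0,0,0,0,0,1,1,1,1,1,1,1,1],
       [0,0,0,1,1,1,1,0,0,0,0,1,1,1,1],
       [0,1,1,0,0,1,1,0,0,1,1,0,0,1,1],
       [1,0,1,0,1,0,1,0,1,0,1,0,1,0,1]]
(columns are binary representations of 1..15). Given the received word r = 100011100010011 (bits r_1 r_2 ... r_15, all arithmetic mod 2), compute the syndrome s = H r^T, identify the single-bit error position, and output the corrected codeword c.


s = (1, 1, 1, 1)^T, error position = 15, corrected codeword c = 100011100010010

Compute s = H r^T mod 2 one row at a time:
  s_1 = 0 + 0 + 0 + 1 + 0 + 0 + 1 + 1 = 3 ≡ 1 (mod 2).
  s_2 = 0 + 1 + 1 + 1 + 0 + 0 + 1 + 1 = 5 ≡ 1 (mod 2).
  s_3 = 0 + 0 + 1 + 1 + 0 + 1 + 1 + 1 = 5 ≡ 1 (mod 2).
  s_4 = 1 + 0 + 1 + 1 + 0 + 1 + 0 + 1 = 5 ≡ 1 (mod 2).
s = (1, 1, 1, 1)^T — this equals column 15 of H (binary 1111), so error is at position 15.
Correct: flip bit 15 of r = 100011100010011 to get c = 100011100010010.


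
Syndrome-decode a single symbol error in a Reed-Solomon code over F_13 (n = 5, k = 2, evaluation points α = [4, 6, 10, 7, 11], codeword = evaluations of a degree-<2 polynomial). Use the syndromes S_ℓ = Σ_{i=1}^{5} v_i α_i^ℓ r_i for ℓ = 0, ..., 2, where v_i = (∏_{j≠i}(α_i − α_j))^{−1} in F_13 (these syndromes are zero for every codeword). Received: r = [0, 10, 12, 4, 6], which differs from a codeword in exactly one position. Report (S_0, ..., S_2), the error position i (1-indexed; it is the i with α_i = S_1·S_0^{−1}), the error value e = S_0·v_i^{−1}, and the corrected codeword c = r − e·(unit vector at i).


S = (6, 11, 5), error at position 1, error magnitude e = 4, c = [9, 10, 12, 4, 6].

Step 1: column multipliers v_i = (∏_{j≠i}(α_i − α_j))^{−1} mod 13.
  i = 1 (α = 4): (4−6)(4−10)(4−7)(4−11) = (−2)·(−6)·(−3)·(−7) = 252 ≡ 5, so v_1 = 5^{−1} = 8 (mod 13).
  i = 2 (α = 6): (6−4)(6−10)(6−7)(6−11) = 2·(−4)·(−1)·(−5) = −40 ≡ 12, so v_2 = 12^{−1} = 12 (mod 13).
  i = 3 (α = 10): (10−4)(10−6)(10−7)(10−11) = 6·4·3·(−1) = −72 ≡ 6, so v_3 = 6^{−1} = 11 (mod 13).
  i = 4 (α = 7): (7−4)(7−6)(7−10)(7−11) = 3·1·(−3)·(−4) = 36 ≡ 10, so v_4 = 10^{−1} = 4 (mod 13).
  i = 5 (α = 11): (11−4)(11−6)(11−10)(11−7) = 7·5·1·4 = 140 ≡ 10, so v_5 = 10^{−1} = 4 (mod 13).
  v = [8, 12, 11, 4, 4].
Step 2: syndromes of r = [0, 10, 12, 4, 6] (all sums mod 13).
  S_0 = Σ v_i r_i = 8·0 + 12·10 + 11·12 + 4·4 + 4·6 = 292 ≡ 6.
  S_1 = Σ v_i α_i r_i = 8·4·0 + 12·6·10 + 11·10·12 + 4·7·4 + 4·11·6 = 2416 ≡ 11.
  α_i^2 mod 13 = [3, 10, 9, 10, 4].
  S_2 = Σ v_i α_i^2 r_i = 8·3·0 + 12·10·10 + 11·9·12 + 4·10·4 + 4·4·6 = 2644 ≡ 5.
  S = (6, 11, 5) ≠ 0, so r is not a codeword (an error is present).
Step 3: locate the error. For a single error e at position i, S_ℓ = v_i·e·α_i^ℓ, so α_err = S_1/S_0.
  S_0^{−1} = 6^{−1} = 11 (mod 13), so α_err = 11·11 = 121 ≡ 4 = α_1. Error position i = 1.
  Consistency check: S_2/S_1 = 5·6 = 30 ≡ 4 = α_err ✓ (single-error assumption holds).
Step 4: error magnitude e = S_0/v_1 = S_0·∏_{j≠1}(α_1 − α_j) = 6·5 = 30 ≡ 4 (mod 13).
Step 5: correct position 1: c_1 = r_1 − e = 0 − 4 ≡ 9 (mod 13). Hence c = [9, 10, 12, 4, 6].
  Check: interpolating c through the α_i gives m(x) = 7 + 7·x (degree < 2) with m(α_i) = c_i for every i, so c is indeed a codeword.


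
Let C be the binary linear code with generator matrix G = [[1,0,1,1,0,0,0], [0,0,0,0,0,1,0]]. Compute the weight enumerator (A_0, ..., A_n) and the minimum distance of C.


Weight distribution: A_0 = 1, A_1 = 1, A_3 = 1, A_4 = 1. Minimum distance d = 1.

Enumerate all 2^2 = 4 messages m ∈ F_2^2.
For each, compute codeword c = mG in F_2^7, then tally its weight.
  m = 00 → c = 0000000, weight = 0.
  m = 10 → c = 1011000, weight = 3.
  m = 01 → c = 0000010, weight = 1.
  m = 11 → c = 1011010, weight = 4.
Tally weights:
  weight 0: 1 codewords.
  weight 1: 1 codewords.
  weight 3: 1 codewords.
  weight 4: 1 codewords.
Minimum distance d = smallest w > 0 with A_w > 0 = 1.
Sanity: Σ A_w = 4 = 2^2 = 4 ✓.


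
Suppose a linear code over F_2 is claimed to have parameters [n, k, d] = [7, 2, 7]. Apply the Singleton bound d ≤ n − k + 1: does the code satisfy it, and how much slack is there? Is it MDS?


Singleton RHS = n − k + 1 = 6, slack = -1, bound violated (no such code; not MDS).

Singleton bound: d ≤ n − k + 1.
Here n = 7, k = 2, so n − k + 1 = 6.
Given d = 7, check d ≤ 6: NO.
Slack = (n − k + 1) − d = -1.
The slack is negative: d = 7 exceeds n − k + 1 = 6 by 1, so the Singleton bound is violated and no linear [7, 2, 7]_2 code can exist. In particular it is not MDS (MDS requires d = n − k + 1 exactly).
Description: the claimed parameters are [7, 2, 7]_2; such a code would be impossible (violates the Singleton bound).


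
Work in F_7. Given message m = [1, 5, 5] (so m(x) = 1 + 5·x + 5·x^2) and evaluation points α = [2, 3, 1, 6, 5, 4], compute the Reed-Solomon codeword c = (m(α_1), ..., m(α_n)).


c = [3, 5, 4, 1, 4, 3]

Message polynomial: m(x) = 1 + 5·x + 5·x^2 (mod 7).
For each evaluation point α_i, compute m(α_i) mod 7:
  α_1 = 2: Horner steps 5 → 1 → 3, so m(2) = 3.
  α_2 = 3: Horner steps 5 → 6 → 5, so m(3) = 5.
  α_3 = 1: Horner steps 5 → 3 → 4, so m(1) = 4.
  α_4 = 6: Horner steps 5 → 0 → 1, so m(6) = 1.
  α_5 = 5: Horner steps 5 → 2 → 4, so m(5) = 4.
  α_6 = 4: Horner steps 5 → 4 → 3, so m(4) = 3.
Codeword c = [3, 5, 4, 1, 4, 3] ∈ F_7^6.


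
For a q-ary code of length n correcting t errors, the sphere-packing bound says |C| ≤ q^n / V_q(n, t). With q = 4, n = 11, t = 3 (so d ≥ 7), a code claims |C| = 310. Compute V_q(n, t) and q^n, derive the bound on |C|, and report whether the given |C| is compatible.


V_q(n, t) = 4984, q^n = 4194304, Hamming bound = 841, |C| = 310 ≤ bound (satisfied).

Step 1: Compute V_q(n, t) = Σ_{j=0}^3 C(n, j) (q−1)^j.
  j = 0: C(11,0)·(3)^0 = 1·1 = 1.
  j = 1: C(11,1)·(3)^1 = 11·3 = 33.
  j = 2: C(11,2)·(3)^2 = 55·9 = 495.
  j = 3: C(11,3)·(3)^3 = 165·27 = 4455.
  V_q(n, t) = 1 + 33 + 495 + 4455 = 4984.
Step 2: q^n = 4^11 = 4194304.
Step 3: Hamming bound ⌊q^n / V_q(n,t)⌋ = ⌊4194304/4984⌋ = 841.
Step 4: Compare |C| = 310 to 841: satisfied.
The claimed |C| lies below the Hamming bound.


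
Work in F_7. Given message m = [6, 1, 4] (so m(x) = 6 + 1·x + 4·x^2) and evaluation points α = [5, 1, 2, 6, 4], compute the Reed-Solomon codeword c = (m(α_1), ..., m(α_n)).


c = [6, 4, 3, 2, 4]

Message polynomial: m(x) = 6 + 1·x + 4·x^2 (mod 7).
For each evaluation point α_i, compute m(α_i) mod 7:
  α_1 = 5: Horner steps 4 → 0 → 6, so m(5) = 6.
  α_2 = 1: Horner steps 4 → 5 → 4, so m(1) = 4.
  α_3 = 2: Horner steps 4 → 2 → 3, so m(2) = 3.
  α_4 = 6: Horner steps 4 → 4 → 2, so m(6) = 2.
  α_5 = 4: Horner steps 4 → 3 → 4, so m(4) = 4.
Codeword c = [6, 4, 3, 2, 4] ∈ F_7^5.


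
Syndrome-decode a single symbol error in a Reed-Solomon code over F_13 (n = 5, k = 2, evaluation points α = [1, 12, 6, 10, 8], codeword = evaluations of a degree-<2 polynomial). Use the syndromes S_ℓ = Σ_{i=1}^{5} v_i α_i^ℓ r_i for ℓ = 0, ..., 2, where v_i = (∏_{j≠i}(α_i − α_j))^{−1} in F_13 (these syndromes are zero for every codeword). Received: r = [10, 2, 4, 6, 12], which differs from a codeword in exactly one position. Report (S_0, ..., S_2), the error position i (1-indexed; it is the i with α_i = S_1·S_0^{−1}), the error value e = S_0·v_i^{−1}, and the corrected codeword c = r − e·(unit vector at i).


S = (1, 10, 9), error at position 4, error magnitude e = 12, c = [10, 2, 4, 7, 12].

Step 1: column multipliers v_i = (∏_{j≠i}(α_i − α_j))^{−1} mod 13.
  i = 1 (α = 1): (1−12)(1−6)(1−10)(1−8) = (−11)·(−5)·(−9)·(−7) = 3465 ≡ 7, so v_1 = 7^{−1} = 2 (mod 13).
  i = 2 (α = 12): (12−1)(12−6)(12−10)(12−8) = 11·6·2·4 = 528 ≡ 8, so v_2 = 8^{−1} = 5 (mod 13).
  i = 3 (α = 6): (6−1)(6−12)(6−10)(6−8) = 5·(−6)·(−4)·(−2) = −240 ≡ 7, so v_3 = 7^{−1} = 2 (mod 13).
  i = 4 (α = 10): (10−1)(10−12)(10−6)(10−8) = 9·(−2)·4·2 = −144 ≡ 12, so v_4 = 12^{−1} = 12 (mod 13).
  i = 5 (α = 8): (8−1)(8−12)(8−6)(8−10) = 7·(−4)·2·(−2) = 112 ≡ 8, so v_5 = 8^{−1} = 5 (mod 13).
  v = [2, 5, 2, 12, 5].
Step 2: syndromes of r = [10, 2, 4, 6, 12] (all sums mod 13).
  S_0 = Σ v_i r_i = 2·10 + 5·2 + 2·4 + 12·6 + 5·12 = 170 ≡ 1.
  S_1 = Σ v_i α_i r_i = 2·1·10 + 5·12·2 + 2·6·4 + 12·10·6 + 5·8·12 = 1388 ≡ 10.
  α_i^2 mod 13 = [1, 1, 10, 9, 12].
  S_2 = Σ v_i α_i^2 r_i = 2·1·10 + 5·1·2 + 2·10·4 + 12·9·6 + 5·12·12 = 1478 ≡ 9.
  S = (1, 10, 9) ≠ 0, so r is not a codeword (an error is present).
Step 3: locate the error. For a single error e at position i, S_ℓ = v_i·e·α_i^ℓ, so α_err = S_1/S_0.
  S_0^{−1} = 1^{−1} = 1 (mod 13), so α_err = 10·1 = 10 ≡ 10 = α_4. Error position i = 4.
  Consistency check: S_2/S_1 = 9·4 = 36 ≡ 10 = α_err ✓ (single-error assumption holds).
Step 4: error magnitude e = S_0/v_4 = S_0·∏_{j≠4}(α_4 − α_j) = 1·12 = 12 ≡ 12 (mod 13).
Step 5: correct position 4: c_4 = r_4 − e = 6 − 12 ≡ 7 (mod 13). Hence c = [10, 2, 4, 7, 12].
  Check: interpolating c through the α_i gives m(x) = 6 + 4·x (degree < 2) with m(α_i) = c_i for every i, so c is indeed a codeword.


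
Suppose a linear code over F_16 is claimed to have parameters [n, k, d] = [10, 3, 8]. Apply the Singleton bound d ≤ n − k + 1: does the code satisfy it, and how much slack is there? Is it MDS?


Singleton RHS = n − k + 1 = 8, slack = 0, bound satisfied, MDS.

Singleton bound: d ≤ n − k + 1.
Here n = 10, k = 3, so n − k + 1 = 8.
Given d = 8, check d ≤ 8: YES.
Slack = (n − k + 1) − d = 0.
The code is MDS (slack = 0).
Description: the claimed parameters are [10, 3, 8]_16; such a code would be MDS (meets Singleton bound).


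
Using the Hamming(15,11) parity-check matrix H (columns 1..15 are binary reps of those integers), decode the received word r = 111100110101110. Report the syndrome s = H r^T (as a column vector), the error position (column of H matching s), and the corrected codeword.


s = (1, 1, 1, 0)^T, error position = 14, corrected codeword c = 111100110101100

Compute s = H r^T mod 2 one row at a time:
  s_1 = 1 + 0 + 1 + 0 + 1 + 1 + 1 + 0 = 5 ≡ 1 (mod 2).
  s_2 = 1 + 0 + 0 + 1 + 1 + 1 + 1 + 0 = 5 ≡ 1 (mod 2).
  s_3 = 1 + 1 + 0 + 1 + 1 + 0 + 1 + 0 = 5 ≡ 1 (mod 2).
  s_4 = 1 + 1 + 0 + 1 + 0 + 0 + 1 + 0 = 4 ≡ 0 (mod 2).
s = (1, 1, 1, 0)^T — this equals column 14 of H (binary 1110), so error is at position 14.
Correct: flip bit 14 of r = 111100110101110 to get c = 111100110101100.


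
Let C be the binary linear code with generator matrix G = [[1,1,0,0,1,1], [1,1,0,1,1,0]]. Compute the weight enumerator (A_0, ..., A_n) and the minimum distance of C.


Weight distribution: A_0 = 1, A_2 = 1, A_4 = 2. Minimum distance d = 2.

Enumerate all 2^2 = 4 messages m ∈ F_2^2.
For each, compute codeword c = mG in F_2^6, then tally its weight.
  m = 00 → c = 000000, weight = 0.
  m = 10 → c = 110011, weight = 4.
  m = 01 → c = 110110, weight = 4.
  m = 11 → c = 000101, weight = 2.
Tally weights:
  weight 0: 1 codewords.
  weight 2: 1 codewords.
  weight 4: 2 codewords.
Minimum distance d = smallest w > 0 with A_w > 0 = 2.
Sanity: Σ A_w = 4 = 2^2 = 4 ✓.


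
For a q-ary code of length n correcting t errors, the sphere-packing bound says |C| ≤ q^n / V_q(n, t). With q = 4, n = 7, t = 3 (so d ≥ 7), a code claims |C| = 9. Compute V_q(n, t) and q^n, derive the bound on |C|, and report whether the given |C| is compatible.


V_q(n, t) = 1156, q^n = 16384, Hamming bound = 14, |C| = 9 ≤ bound (satisfied).

Step 1: Compute V_q(n, t) = Σ_{j=0}^3 C(n, j) (q−1)^j.
  j = 0: C(7,0)·(3)^0 = 1·1 = 1.
  j = 1: C(7,1)·(3)^1 = 7·3 = 21.
  j = 2: C(7,2)·(3)^2 = 21·9 = 189.
  j = 3: C(7,3)·(3)^3 = 35·27 = 945.
  V_q(n, t) = 1 + 21 + 189 + 945 = 1156.
Step 2: q^n = 4^7 = 16384.
Step 3: Hamming bound ⌊q^n / V_q(n,t)⌋ = ⌊16384/1156⌋ = 14.
Step 4: Compare |C| = 9 to 14: satisfied.
The claimed |C| lies below the Hamming bound.


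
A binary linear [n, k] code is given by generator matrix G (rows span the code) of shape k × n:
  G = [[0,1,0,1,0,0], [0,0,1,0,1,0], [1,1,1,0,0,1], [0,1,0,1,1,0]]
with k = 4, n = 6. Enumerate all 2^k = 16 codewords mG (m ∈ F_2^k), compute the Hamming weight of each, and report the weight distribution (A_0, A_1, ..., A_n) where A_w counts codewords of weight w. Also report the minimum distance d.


Weight distribution: A_0 = 1, A_1 = 2, A_2 = 2, A_3 = 4, A_4 = 5, A_5 = 2. Minimum distance d = 1.

Enumerate all 2^4 = 16 messages m ∈ F_2^4.
For each, compute codeword c = mG in F_2^6, then tally its weight.
  m = 0000 → c = 000000, weight = 0.
  m = 1000 → c = 010100, weight = 2.
  m = 0100 → c = 001010, weight = 2.
  m = 1100 → c = 011110, weight = 4.
  m = 0010 → c = 111001, weight = 4.
  m = 1010 → c = 101101, weight = 4.
  m = 0110 → c = 110011, weight = 4.
  m = 1110 → c = 100111, weight = 4.
  m = 0001 → c = 010110, weight = 3.
  m = 1001 → c = 000010, weight = 1.
  m = 0101 → c = 011100, weight = 3.
  m = 1101 → c = 001000, weight = 1.
  m = 0011 → c = 101111, weight = 5.
  m = 1011 → c = 111011, weight = 5.
  m = 0111 → c = 100101, weight = 3.
  m = 1111 → c = 110001, weight = 3.
Tally weights:
  weight 0: 1 codewords.
  weight 1: 2 codewords.
  weight 2: 2 codewords.
  weight 3: 4 codewords.
  weight 4: 5 codewords.
  weight 5: 2 codewords.
Minimum distance d = smallest w > 0 with A_w > 0 = 1.
Sanity: Σ A_w = 16 = 2^4 = 16 ✓.


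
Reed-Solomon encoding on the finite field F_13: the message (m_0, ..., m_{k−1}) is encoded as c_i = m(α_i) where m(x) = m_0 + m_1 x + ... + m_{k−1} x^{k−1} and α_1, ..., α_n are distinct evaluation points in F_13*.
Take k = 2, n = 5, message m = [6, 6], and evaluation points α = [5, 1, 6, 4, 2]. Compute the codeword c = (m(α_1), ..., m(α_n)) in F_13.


c = [10, 12, 3, 4, 5]

Message polynomial: m(x) = 6 + 6·x (mod 13).
For each evaluation point α_i, compute m(α_i) mod 13:
  α_1 = 5: Horner steps 6 → 10, so m(5) = 10.
  α_2 = 1: Horner steps 6 → 12, so m(1) = 12.
  α_3 = 6: Horner steps 6 → 3, so m(6) = 3.
  α_4 = 4: Horner steps 6 → 4, so m(4) = 4.
  α_5 = 2: Horner steps 6 → 5, so m(2) = 5.
Codeword c = [10, 12, 3, 4, 5] ∈ F_13^5.


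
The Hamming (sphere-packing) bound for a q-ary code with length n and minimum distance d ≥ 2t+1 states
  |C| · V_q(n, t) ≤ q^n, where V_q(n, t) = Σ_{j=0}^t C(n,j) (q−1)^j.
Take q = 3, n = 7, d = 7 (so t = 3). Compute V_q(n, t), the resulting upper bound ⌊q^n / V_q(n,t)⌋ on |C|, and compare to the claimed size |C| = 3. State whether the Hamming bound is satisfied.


V_q(n, t) = 379, q^n = 2187, Hamming bound = 5, |C| = 3 ≤ bound (satisfied).

Step 1: Compute V_q(n, t) = Σ_{j=0}^3 C(n, j) (q−1)^j.
  j = 0: C(7,0)·(2)^0 = 1·1 = 1.
  j = 1: C(7,1)·(2)^1 = 7·2 = 14.
  j = 2: C(7,2)·(2)^2 = 21·4 = 84.
  j = 3: C(7,3)·(2)^3 = 35·8 = 280.
  V_q(n, t) = 1 + 14 + 84 + 280 = 379.
Step 2: q^n = 3^7 = 2187.
Step 3: Hamming bound ⌊q^n / V_q(n,t)⌋ = ⌊2187/379⌋ = 5.
Step 4: Compare |C| = 3 to 5: satisfied.
The claimed |C| lies below the Hamming bound.
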